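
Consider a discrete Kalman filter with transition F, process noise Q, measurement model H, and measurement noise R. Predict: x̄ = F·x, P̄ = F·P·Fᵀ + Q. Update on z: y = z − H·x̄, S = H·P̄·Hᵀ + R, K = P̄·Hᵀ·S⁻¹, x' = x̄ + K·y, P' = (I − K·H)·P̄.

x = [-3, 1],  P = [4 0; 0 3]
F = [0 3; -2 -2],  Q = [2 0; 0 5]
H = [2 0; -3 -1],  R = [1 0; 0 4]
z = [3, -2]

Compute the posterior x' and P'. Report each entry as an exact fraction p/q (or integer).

x̄ = F·x = [3, 4]
P̄ = F·P·Fᵀ + Q = [29 -18; -18 33]
y = z − H·x̄ = [-3, 11]
S = H·P̄·Hᵀ + R = [117 -138; -138 190]
K = P̄·Hᵀ·S⁻¹ = [749/1593 -23/1062; -73/59 -93/118]
x' = x̄ + K·y = [1435/1062, -113/118]
P' = (I − K·H)·P̄ = [749/3186 -73/118; -73/118 591/118]

x' = [1435/1062, -113/118]
P' = [749/3186 -73/118; -73/118 591/118]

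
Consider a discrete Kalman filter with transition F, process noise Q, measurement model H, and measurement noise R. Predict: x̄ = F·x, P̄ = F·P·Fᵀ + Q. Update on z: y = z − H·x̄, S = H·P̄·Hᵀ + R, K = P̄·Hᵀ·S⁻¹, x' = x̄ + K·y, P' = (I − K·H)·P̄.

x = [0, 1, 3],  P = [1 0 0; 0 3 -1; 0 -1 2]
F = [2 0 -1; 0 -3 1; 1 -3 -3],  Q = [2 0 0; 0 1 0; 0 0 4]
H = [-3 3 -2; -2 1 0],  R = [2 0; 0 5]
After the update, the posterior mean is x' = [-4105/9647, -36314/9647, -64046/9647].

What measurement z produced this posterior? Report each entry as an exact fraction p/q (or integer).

x̄ = F·x = [-3, 0, -12]
P̄ = F·P·Fᵀ + Q = [8 -5 5; -5 36 15; 5 15 32]
S = H·P̄·Hᵀ + R = [496 191; 191 93]
K = P̄·Hᵀ·S⁻¹ = [-546/9647 -1057/9647; -137/9647 5053/9647; -4117/9647 8974/9647]
x' − x̄ = [24836/9647, -36314/9647, 51718/9647] = K·y
y = (KᵀK)⁻¹·Kᵀ·(x' − x̄) = [-30, -8]
z = y + H·x̄ = [-30, -8] + [33, 6] = [3, -2]

z = [3, -2]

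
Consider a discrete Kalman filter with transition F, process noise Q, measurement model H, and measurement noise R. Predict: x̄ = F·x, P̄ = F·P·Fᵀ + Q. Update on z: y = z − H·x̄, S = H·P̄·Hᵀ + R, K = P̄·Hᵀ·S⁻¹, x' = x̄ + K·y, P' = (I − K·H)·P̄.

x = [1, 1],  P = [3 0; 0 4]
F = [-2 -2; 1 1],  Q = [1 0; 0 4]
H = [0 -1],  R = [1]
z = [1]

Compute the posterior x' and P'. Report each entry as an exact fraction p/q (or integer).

x' = [-1/2, -3/4]
P' = [38/3 -7/6; -7/6 11/12]

x̄ = F·x = [-4, 2]
P̄ = F·P·Fᵀ + Q = [29 -14; -14 11]
y = z − H·x̄ = [3]
S = H·P̄·Hᵀ + R = [12]
K = P̄·Hᵀ·S⁻¹ = [7/6; -11/12]
x' = x̄ + K·y = [-1/2, -3/4]
P' = (I − K·H)·P̄ = [38/3 -7/6; -7/6 11/12]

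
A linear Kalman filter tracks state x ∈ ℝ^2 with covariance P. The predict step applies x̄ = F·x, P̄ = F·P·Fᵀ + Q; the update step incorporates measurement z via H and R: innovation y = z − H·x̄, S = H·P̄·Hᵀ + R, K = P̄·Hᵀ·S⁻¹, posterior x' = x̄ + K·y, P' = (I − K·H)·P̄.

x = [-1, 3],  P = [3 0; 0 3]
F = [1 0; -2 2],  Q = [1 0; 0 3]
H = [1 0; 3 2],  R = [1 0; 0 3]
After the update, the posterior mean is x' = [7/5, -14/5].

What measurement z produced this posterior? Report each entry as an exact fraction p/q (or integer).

x̄ = F·x = [-1, 8]
P̄ = F·P·Fᵀ + Q = [4 -6; -6 27]
S = H·P̄·Hᵀ + R = [5 0; 0 75]
K = P̄·Hᵀ·S⁻¹ = [4/5 0; -6/5 12/25]
x' − x̄ = [12/5, -54/5] = K·y
y = (KᵀK)⁻¹·Kᵀ·(x' − x̄) = [3, -15]
z = y + H·x̄ = [3, -15] + [-1, 13] = [2, -2]

z = [2, -2]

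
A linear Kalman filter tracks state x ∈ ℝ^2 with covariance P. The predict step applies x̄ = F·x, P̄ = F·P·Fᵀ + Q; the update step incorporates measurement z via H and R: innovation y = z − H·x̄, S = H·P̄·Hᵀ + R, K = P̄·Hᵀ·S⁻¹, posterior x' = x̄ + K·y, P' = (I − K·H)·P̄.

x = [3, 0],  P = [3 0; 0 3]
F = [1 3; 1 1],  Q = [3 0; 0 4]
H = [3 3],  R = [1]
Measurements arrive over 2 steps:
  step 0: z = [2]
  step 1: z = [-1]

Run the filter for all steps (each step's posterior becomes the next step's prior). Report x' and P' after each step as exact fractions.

step 0: x' = [-87/151, 189/151], P' = [1707/604 -831/302; -831/302 421/151]
step 1: x' = [-1947/51638, -14001/51638], P' = [82629/25819 -160851/51638; -160851/51638 81074/25819]

step 0: x̄ = F·x = [3, 3]
step 0: P̄ = F·P·Fᵀ + Q = [33 12; 12 10]
step 0: y = z − H·x̄ = [-16]
step 0: S = H·P̄·Hᵀ + R = [604]
step 0: K = P̄·Hᵀ·S⁻¹ = [135/604; 33/302]
step 0: x' = x̄ + K·y = [-87/151, 189/151]
step 0: P' = (I − K·H)·P̄ = [1707/604 -831/302; -831/302 421/151]
step 1: x̄ = F·x = [480/151, 102/151]
step 1: P̄ = F·P·Fᵀ + Q = [8703/604 111/604; 111/604 2483/604]
step 1: y = z − H·x̄ = [-1897/151]
step 1: S = H·P̄·Hᵀ + R = [25819/151]
step 1: K = P̄·Hᵀ·S⁻¹ = [13221/51638; 3891/51638]
step 1: x' = x̄ + K·y = [-1947/51638, -14001/51638]
step 1: P' = (I − K·H)·P̄ = [82629/25819 -160851/51638; -160851/51638 81074/25819]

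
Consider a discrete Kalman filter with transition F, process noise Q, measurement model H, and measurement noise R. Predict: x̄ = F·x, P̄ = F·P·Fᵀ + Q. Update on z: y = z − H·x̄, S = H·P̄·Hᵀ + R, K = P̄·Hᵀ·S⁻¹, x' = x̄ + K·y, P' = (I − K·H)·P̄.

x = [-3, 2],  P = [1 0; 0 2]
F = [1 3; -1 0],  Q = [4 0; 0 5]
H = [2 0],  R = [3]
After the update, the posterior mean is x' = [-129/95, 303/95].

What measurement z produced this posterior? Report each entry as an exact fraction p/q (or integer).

x̄ = F·x = [3, 3]
P̄ = F·P·Fᵀ + Q = [23 -1; -1 6]
S = H·P̄·Hᵀ + R = [95]
K = P̄·Hᵀ·S⁻¹ = [46/95; -2/95]
x' − x̄ = [-414/95, 18/95] = K·y
y = (KᵀK)⁻¹·Kᵀ·(x' − x̄) = [-9]
z = y + H·x̄ = [-9] + [6] = [-3]

z = [-3]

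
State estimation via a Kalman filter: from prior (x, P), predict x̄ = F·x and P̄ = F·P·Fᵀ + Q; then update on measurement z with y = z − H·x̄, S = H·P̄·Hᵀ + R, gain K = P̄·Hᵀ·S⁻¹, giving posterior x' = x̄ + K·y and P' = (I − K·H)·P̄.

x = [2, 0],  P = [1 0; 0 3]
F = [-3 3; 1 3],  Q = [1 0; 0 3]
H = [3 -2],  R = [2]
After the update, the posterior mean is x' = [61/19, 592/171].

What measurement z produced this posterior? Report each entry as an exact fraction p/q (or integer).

x̄ = F·x = [-6, 2]
P̄ = F·P·Fᵀ + Q = [37 24; 24 31]
S = H·P̄·Hᵀ + R = [171]
K = P̄·Hᵀ·S⁻¹ = [7/19; 10/171]
x' − x̄ = [175/19, 250/171] = K·y
y = (KᵀK)⁻¹·Kᵀ·(x' − x̄) = [25]
z = y + H·x̄ = [25] + [-22] = [3]

z = [3]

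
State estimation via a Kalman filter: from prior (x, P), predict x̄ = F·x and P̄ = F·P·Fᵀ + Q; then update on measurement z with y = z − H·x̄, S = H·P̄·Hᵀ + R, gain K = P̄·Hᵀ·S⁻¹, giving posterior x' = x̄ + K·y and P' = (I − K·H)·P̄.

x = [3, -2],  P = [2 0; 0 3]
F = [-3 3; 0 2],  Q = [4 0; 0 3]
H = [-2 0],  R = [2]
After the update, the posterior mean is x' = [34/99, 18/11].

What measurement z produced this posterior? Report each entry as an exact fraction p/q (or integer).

z = [-1]

x̄ = F·x = [-15, -4]
P̄ = F·P·Fᵀ + Q = [49 18; 18 15]
S = H·P̄·Hᵀ + R = [198]
K = P̄·Hᵀ·S⁻¹ = [-49/99; -2/11]
x' − x̄ = [1519/99, 62/11] = K·y
y = (KᵀK)⁻¹·Kᵀ·(x' − x̄) = [-31]
z = y + H·x̄ = [-31] + [30] = [-1]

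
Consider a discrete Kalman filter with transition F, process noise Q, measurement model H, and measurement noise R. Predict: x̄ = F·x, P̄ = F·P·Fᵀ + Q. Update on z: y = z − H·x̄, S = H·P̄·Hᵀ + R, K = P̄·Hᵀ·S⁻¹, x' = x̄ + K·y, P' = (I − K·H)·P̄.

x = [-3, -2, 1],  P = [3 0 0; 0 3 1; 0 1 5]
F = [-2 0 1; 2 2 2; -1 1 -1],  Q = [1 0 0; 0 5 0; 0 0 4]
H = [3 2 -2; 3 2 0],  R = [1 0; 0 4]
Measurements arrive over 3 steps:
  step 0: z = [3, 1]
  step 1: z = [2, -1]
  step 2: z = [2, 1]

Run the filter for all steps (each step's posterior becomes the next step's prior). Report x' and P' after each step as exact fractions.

step 0: x̄ = F·x = [7, -8, 0]
step 0: P̄ = F·P·Fᵀ + Q = [18 0 2; 0 57 -10; 2 -10 13]
step 0: y = z − H·x̄ = [-2, -4]
step 0: S = H·P̄·Hᵀ + R = [499 418; 418 394]
step 0: K = P̄·Hᵀ·S⁻¹ = [-1436/10941 3023/10941; 2572/10941 437/10941; -4954/10941 4867/10941]
step 0: x' = x̄ + K·y = [67367/10941, -94420/10941, -9560/10941]
step 0: P' = (I − K·H)·P̄ = [105496/10941 -152198/10941 6764/10941; -152198/10941 229171/10941 -412/10941; 6764/10941 -412/10941 12211/10941]
step 1: x̄ = F·x = [-48098/3647, -73226/10941, -152227/10941]
step 1: P̄ = F·P·Fᵀ + Q = [139360/3647 65626/3647 169843/3647; 65626/3647 275449/10941 195872/10941; 169843/3647 195872/10941 709390/10941]
step 1: y = z − H·x̄ = [296762/10941, 81199/1563]
step 1: S = H·P̄·Hᵀ + R = [2394229/10941 483770/1563; 483770/1563 1038688/1563]
step 1: K = P̄·Hᵀ·S⁻¹ = [-3289934/19390893 41491876/135736251; 5176786/19390893 4433197/135736251; -6215817/12927262 88330283/180981668]
step 1: x' = x̄ + K·y = [-259256602/135736251, 304751759/135736251, -289611353/180981668]
step 1: P' = (I − K·H)·P̄ = [260882708/135736251 -308340310/135736251 31499507/45245417; -308340310/135736251 471376859/135736251 -3084119/45245417; 31499507/45245417 -3084119/45245417 220171285/180981668]
step 2: x̄ = F·x = [1205218757/542945004, -686853431/271472502, 1041622501/180981668]
step 2: P̄ = F·P·Fᵀ + Q = [3865605851/542945004 625171159/271472502 1411418315/180981668; 625171159/271472502 2483480210/135736251 -191508473/90490834; 1411418315/180981668 -191508473/90490834 3019353881/180981668]
step 2: y = z − H·x̄ = [923911781/77563572, -325297543/542945004]
step 2: S = H·P̄·Hᵀ + R = [12098111825/77563572 9817273931/77563572; 9817273931/77563572 91702023851/542945004]
step 2: K = P̄·Hᵀ·S⁻¹ = [-64123692332/431179082043 114339755921/431179082043; 1387853835508/5605328066559 403665227270/5605328066559; -2619371186320/5605328066559 2598930008971/5605328066559]
step 2: x' = x̄ + K·y = [124797597601/431179082043, 2107750543192/5605328066559, -497275618129/5605328066559]
step 2: P' = (I − K·H)·P̄ = [765851403448/431179082043 -920097593330/431179082043 260741358008/431179082043; -920097593330/431179082043 18749233524475/5605328066559 113403536786/5605328066559; 260741358008/431179082043 113403536786/5605328066559 6507545611102/5605328066559]

step 0: x' = [67367/10941, -94420/10941, -9560/10941], P' = [105496/10941 -152198/10941 6764/10941; -152198/10941 229171/10941 -412/10941; 6764/10941 -412/10941 12211/10941]
step 1: x' = [-259256602/135736251, 304751759/135736251, -289611353/180981668], P' = [260882708/135736251 -308340310/135736251 31499507/45245417; -308340310/135736251 471376859/135736251 -3084119/45245417; 31499507/45245417 -3084119/45245417 220171285/180981668]
step 2: x' = [124797597601/431179082043, 2107750543192/5605328066559, -497275618129/5605328066559], P' = [765851403448/431179082043 -920097593330/431179082043 260741358008/431179082043; -920097593330/431179082043 18749233524475/5605328066559 113403536786/5605328066559; 260741358008/431179082043 113403536786/5605328066559 6507545611102/5605328066559]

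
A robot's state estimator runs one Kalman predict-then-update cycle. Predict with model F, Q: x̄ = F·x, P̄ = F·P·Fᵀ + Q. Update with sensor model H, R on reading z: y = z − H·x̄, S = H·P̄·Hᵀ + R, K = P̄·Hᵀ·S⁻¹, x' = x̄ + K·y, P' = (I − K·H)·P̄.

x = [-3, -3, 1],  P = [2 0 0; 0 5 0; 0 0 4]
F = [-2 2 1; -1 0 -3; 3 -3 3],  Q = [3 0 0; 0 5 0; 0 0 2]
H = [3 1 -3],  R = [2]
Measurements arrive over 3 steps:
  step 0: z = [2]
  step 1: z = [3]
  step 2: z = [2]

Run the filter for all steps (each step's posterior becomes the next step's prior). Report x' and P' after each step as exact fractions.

step 0: x̄ = F·x = [1, 0, 3]
step 0: P̄ = F·P·Fᵀ + Q = [35 -8 -30; -8 43 -42; -30 -42 101]
step 0: y = z − H·x̄ = [8]
step 0: S = H·P̄·Hᵀ + R = [2013]
step 0: K = P̄·Hᵀ·S⁻¹ = [17/183; 145/2013; -145/671]
step 0: x' = x̄ + K·y = [319/183, 1160/2013, 853/671]
step 0: P' = (I − K·H)·P̄ = [3226/183 -3929/183 635/61; -3929/183 65534/2013 -7157/671; 635/61 -7157/671 4696/671]
step 1: x̄ = F·x = [-713/671, -11186/2013, 4908/671]
step 1: P̄ = F·P·Fᵀ + Q = [200085/671 116249/671 -403254/671; 116249/671 298073/2013 -269202/671; -403254/671 -269202/671 860536/671]
step 1: y = z − H·x̄ = [67814/2013]
step 1: S = H·P̄·Hᵀ + R = [57652700/2013]
step 1: K = P̄·Hᵀ·S⁻¹ = [2889399/28826350; 941783/14413175; -3045429/14413175]
step 1: x' = x̄ + K·y = [33353736/14413175, -48365476/14413175, 2830038/14413175]
step 1: P' = (I − K·H)·P̄ = [150498648/14413175 -206568393/14413175 80679384/14413175; -206568393/14413175 371762263/14413175 -83275494/14413175; 80679384/14413175 -83275494/14413175 54951172/14413175]
step 2: x̄ = F·x = [-160608386/14413175, -1673754/576527, 10145910/576527]
step 2: P̄ = F·P·Fᵀ + Q = [3183961973/14413175 58093218/576527 -237575892/576527; 58093218/576527 48048055/576527 -131335749/576527; -237575892/576527 -131335749/576527 475726159/576527]
step 2: y = z − H·x̄ = [1313438608/14413175]
step 2: S = H·P̄·Hᵀ + R = [272247567707/14413175]
step 2: K = P̄·Hᵀ·S⁻¹ = [28822408269/272247567707; 15408373900/272247567707; -56781047550/272247567707]
step 2: x' = x̄ + K·y = [-407181529802/272247567707, 613748655710/272247567707, -383221397298/272247567707]
step 2: P' = (I − K·H)·P̄ = [2504284059266/272247567707 -3379755729594/272247567707 1358483877222/272247567707; -3379755729594/272247567707 6216962357555/272247567707 -1317707193009/272247567707; 1358483877222/272247567707 -1317707193009/272247567707 957102177919/272247567707]

step 0: x' = [319/183, 1160/2013, 853/671], P' = [3226/183 -3929/183 635/61; -3929/183 65534/2013 -7157/671; 635/61 -7157/671 4696/671]
step 1: x' = [33353736/14413175, -48365476/14413175, 2830038/14413175], P' = [150498648/14413175 -206568393/14413175 80679384/14413175; -206568393/14413175 371762263/14413175 -83275494/14413175; 80679384/14413175 -83275494/14413175 54951172/14413175]
step 2: x' = [-407181529802/272247567707, 613748655710/272247567707, -383221397298/272247567707], P' = [2504284059266/272247567707 -3379755729594/272247567707 1358483877222/272247567707; -3379755729594/272247567707 6216962357555/272247567707 -1317707193009/272247567707; 1358483877222/272247567707 -1317707193009/272247567707 957102177919/272247567707]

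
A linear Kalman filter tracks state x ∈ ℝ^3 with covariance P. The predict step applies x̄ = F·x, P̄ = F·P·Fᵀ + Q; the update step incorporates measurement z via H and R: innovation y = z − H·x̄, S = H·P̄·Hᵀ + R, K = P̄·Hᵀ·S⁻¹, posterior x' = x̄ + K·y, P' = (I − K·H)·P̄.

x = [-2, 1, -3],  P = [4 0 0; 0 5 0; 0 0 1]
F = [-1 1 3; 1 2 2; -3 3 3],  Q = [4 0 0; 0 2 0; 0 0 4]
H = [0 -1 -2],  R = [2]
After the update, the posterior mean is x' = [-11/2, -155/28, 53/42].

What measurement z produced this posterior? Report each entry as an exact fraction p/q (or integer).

z = [3]

x̄ = F·x = [-6, -6, 0]
P̄ = F·P·Fᵀ + Q = [22 12 36; 12 30 24; 36 24 94]
S = H·P̄·Hᵀ + R = [504]
K = P̄·Hᵀ·S⁻¹ = [-1/6; -13/84; -53/126]
x' − x̄ = [1/2, 13/28, 53/42] = K·y
y = (KᵀK)⁻¹·Kᵀ·(x' − x̄) = [-3]
z = y + H·x̄ = [-3] + [6] = [3]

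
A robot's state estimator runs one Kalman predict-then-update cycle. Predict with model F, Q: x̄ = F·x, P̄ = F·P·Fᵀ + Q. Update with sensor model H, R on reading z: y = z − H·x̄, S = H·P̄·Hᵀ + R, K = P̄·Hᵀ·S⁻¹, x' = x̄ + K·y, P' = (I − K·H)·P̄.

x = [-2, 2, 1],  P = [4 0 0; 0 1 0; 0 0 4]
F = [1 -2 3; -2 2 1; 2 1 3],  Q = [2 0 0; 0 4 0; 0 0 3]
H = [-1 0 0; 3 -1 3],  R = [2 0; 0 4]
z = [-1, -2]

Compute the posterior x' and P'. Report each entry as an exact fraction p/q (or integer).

x̄ = F·x = [-3, 9, 1]
P̄ = F·P·Fᵀ + Q = [46 0 42; 0 28 -2; 42 -2 56]
y = z − H·x̄ = [-4, 13]
S = H·P̄·Hᵀ + R = [48 -264; -264 1718]
K = P̄·Hᵀ·S⁻¹ = [-2333/3192 11/266; -187/266 -17/133; 499/1064 65/266]
x' = x̄ + K·y = [184/399, 1350/133, 306/133]
P' = (I − K·H)·P̄ = [2333/1596 187/133 -499/532; 187/133 3146/133 839/133; -499/532 839/133 1791/532]

x' = [184/399, 1350/133, 306/133]
P' = [2333/1596 187/133 -499/532; 187/133 3146/133 839/133; -499/532 839/133 1791/532]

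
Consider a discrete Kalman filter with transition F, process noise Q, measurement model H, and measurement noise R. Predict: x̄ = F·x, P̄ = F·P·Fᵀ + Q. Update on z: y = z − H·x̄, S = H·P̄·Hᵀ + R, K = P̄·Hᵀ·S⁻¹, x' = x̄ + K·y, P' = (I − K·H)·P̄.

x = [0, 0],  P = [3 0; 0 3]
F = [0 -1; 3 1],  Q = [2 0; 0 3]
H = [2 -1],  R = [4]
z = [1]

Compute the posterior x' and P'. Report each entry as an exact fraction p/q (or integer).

x' = [13/69, -13/23]
P' = [176/69 100/23; 100/23 252/23]

x̄ = F·x = [0, 0]
P̄ = F·P·Fᵀ + Q = [5 -3; -3 33]
y = z − H·x̄ = [1]
S = H·P̄·Hᵀ + R = [69]
K = P̄·Hᵀ·S⁻¹ = [13/69; -13/23]
x' = x̄ + K·y = [13/69, -13/23]
P' = (I − K·H)·P̄ = [176/69 100/23; 100/23 252/23]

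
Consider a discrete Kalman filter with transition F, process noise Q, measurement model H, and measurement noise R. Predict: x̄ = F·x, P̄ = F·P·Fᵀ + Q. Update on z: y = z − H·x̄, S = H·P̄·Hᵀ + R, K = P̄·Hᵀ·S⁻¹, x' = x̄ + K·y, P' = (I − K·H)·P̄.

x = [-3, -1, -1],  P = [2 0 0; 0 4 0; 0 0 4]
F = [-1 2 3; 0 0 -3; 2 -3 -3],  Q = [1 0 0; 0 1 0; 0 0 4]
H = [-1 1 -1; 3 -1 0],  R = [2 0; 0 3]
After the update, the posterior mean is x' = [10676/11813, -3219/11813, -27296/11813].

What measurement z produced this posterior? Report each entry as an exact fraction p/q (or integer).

z = [1, 3]

x̄ = F·x = [-2, 3, 0]
P̄ = F·P·Fᵀ + Q = [55 -36 -64; -36 37 36; -64 36 84]
S = H·P̄·Hᵀ + R = [50 -118; -118 751]
K = P̄·Hᵀ·S⁻¹ = [3441/23626 3432/11813; 10677/23626 -1442/11813; -7444/11813 -4756/11813]
x' − x̄ = [34302/11813, -38658/11813, -27296/11813] = K·y
y = (KᵀK)⁻¹·Kᵀ·(x' − x̄) = [-4, 12]
z = y + H·x̄ = [-4, 12] + [5, -9] = [1, 3]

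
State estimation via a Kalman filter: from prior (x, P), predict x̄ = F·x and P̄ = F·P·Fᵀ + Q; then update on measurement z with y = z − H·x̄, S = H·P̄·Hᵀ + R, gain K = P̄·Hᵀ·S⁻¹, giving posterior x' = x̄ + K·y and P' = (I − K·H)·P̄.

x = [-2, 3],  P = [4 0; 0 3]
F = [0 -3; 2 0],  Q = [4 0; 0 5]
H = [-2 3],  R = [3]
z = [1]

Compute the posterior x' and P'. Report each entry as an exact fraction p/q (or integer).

x' = [-1267/158, -1579/316]
P' = [1488/79 1953/158; 1953/158 2667/316]

x̄ = F·x = [-9, -4]
P̄ = F·P·Fᵀ + Q = [31 0; 0 21]
y = z − H·x̄ = [-5]
S = H·P̄·Hᵀ + R = [316]
K = P̄·Hᵀ·S⁻¹ = [-31/158; 63/316]
x' = x̄ + K·y = [-1267/158, -1579/316]
P' = (I − K·H)·P̄ = [1488/79 1953/158; 1953/158 2667/316]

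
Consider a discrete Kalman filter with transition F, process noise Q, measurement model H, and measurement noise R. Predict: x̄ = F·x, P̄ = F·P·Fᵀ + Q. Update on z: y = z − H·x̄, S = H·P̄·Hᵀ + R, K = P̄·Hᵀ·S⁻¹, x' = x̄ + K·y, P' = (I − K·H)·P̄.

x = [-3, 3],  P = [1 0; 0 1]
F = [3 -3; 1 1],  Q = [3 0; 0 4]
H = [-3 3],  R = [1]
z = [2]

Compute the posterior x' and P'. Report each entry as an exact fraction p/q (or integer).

x' = [-279/61, -234/61]
P' = [1155/244 567/122; 567/122 285/61]

x̄ = F·x = [-18, 0]
P̄ = F·P·Fᵀ + Q = [21 0; 0 6]
y = z − H·x̄ = [-52]
S = H·P̄·Hᵀ + R = [244]
K = P̄·Hᵀ·S⁻¹ = [-63/244; 9/122]
x' = x̄ + K·y = [-279/61, -234/61]
P' = (I − K·H)·P̄ = [1155/244 567/122; 567/122 285/61]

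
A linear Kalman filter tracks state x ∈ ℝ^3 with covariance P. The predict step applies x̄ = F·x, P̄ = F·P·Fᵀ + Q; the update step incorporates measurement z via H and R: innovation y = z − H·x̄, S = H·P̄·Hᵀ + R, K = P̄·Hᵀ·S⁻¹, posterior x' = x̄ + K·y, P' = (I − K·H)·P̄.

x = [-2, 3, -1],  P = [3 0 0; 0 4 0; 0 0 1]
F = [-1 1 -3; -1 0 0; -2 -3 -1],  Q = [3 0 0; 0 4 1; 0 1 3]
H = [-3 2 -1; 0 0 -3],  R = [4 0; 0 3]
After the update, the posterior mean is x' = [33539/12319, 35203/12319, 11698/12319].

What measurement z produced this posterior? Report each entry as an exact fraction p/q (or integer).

x̄ = F·x = [8, 2, -4]
P̄ = F·P·Fᵀ + Q = [19 3 -3; 3 7 7; -3 7 52]
S = H·P̄·Hᵀ + R = [173 87; 87 471]
K = P̄·Hᵀ·S⁻¹ = [-7797/24638 1911/24638; 295/24638 -1153/24638; -29/24638 -8155/24638]
x' − x̄ = [-65013/12319, 10565/12319, 60974/12319] = K·y
y = (KᵀK)⁻¹·Kᵀ·(x' − x̄) = [13, -15]
z = y + H·x̄ = [13, -15] + [-16, 12] = [-3, -3]

z = [-3, -3]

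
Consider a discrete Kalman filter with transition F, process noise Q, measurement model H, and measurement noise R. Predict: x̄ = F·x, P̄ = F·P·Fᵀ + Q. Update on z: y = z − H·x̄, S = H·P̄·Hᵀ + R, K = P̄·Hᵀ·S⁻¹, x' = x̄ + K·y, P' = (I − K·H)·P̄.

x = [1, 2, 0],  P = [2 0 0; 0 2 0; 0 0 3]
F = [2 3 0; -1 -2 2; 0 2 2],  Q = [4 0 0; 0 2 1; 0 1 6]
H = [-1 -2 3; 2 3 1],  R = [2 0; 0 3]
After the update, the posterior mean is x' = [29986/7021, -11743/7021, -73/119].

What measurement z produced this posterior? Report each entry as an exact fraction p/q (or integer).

x̄ = F·x = [8, -5, 4]
P̄ = F·P·Fᵀ + Q = [30 -16 12; -16 24 5; 12 5 26]
S = H·P̄·Hᵀ + R = [166 81; 81 251]
K = P̄·Hᵀ·S⁻¹ = [7594/35105 906/35105; -7912/35105 8847/35105; 149/595 106/595]
x' − x̄ = [-26182/7021, 23362/7021, -549/119] = K·y
y = (KᵀK)⁻¹·Kᵀ·(x' − x̄) = [-17, -2]
z = y + H·x̄ = [-17, -2] + [14, 5] = [-3, 3]

z = [-3, 3]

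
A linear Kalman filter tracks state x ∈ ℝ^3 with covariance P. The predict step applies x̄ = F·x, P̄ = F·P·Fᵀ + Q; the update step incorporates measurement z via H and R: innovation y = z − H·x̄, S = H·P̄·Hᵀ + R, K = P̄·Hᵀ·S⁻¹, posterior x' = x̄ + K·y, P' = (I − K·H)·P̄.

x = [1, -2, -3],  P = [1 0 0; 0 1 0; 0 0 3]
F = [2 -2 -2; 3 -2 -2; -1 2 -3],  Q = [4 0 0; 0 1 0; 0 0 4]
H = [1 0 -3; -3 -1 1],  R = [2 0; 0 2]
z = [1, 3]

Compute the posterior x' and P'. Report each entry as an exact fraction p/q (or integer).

x' = [-98230/86003, 3836/86003, -59631/86003]
P' = [52576/86003 -88212/86003 22748/86003; -88212/86003 286324/86003 -24426/86003; 22748/86003 -24426/86003 28294/86003]

x̄ = F·x = [12, 13, 4]
P̄ = F·P·Fᵀ + Q = [24 22 12; 22 26 11; 12 11 36]
y = z − H·x̄ = [1, 48]
S = H·P̄·Hᵀ + R = [278 -49; -49 318]
K = P̄·Hᵀ·S⁻¹ = [-7834/86003 -23384/86003; -7467/86003 -23057/86003; -31067/86003 -7762/86003]
x' = x̄ + K·y = [-98230/86003, 3836/86003, -59631/86003]
P' = (I − K·H)·P̄ = [52576/86003 -88212/86003 22748/86003; -88212/86003 286324/86003 -24426/86003; 22748/86003 -24426/86003 28294/86003]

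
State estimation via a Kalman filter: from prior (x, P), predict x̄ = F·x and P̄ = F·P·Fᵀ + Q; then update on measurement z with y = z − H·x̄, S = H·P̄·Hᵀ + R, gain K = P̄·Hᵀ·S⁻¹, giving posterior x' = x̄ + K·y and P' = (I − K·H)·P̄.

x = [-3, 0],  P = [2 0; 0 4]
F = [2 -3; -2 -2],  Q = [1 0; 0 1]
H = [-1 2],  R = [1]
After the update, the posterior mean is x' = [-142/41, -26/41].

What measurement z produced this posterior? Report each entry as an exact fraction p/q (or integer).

z = [2]

x̄ = F·x = [-6, 6]
P̄ = F·P·Fᵀ + Q = [45 16; 16 25]
S = H·P̄·Hᵀ + R = [82]
K = P̄·Hᵀ·S⁻¹ = [-13/82; 17/41]
x' − x̄ = [104/41, -272/41] = K·y
y = (KᵀK)⁻¹·Kᵀ·(x' − x̄) = [-16]
z = y + H·x̄ = [-16] + [18] = [2]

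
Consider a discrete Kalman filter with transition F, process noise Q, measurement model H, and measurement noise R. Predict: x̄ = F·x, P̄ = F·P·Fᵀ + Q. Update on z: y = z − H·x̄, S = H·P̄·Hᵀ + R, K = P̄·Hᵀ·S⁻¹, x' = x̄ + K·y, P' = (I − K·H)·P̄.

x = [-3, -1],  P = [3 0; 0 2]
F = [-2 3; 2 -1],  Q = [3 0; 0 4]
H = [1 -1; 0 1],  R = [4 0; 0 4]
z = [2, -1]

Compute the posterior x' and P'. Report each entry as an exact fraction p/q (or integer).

x' = [33/353, -649/353]
P' = [1344/353 396/353; 396/353 684/353]

x̄ = F·x = [3, -5]
P̄ = F·P·Fᵀ + Q = [33 -18; -18 18]
y = z − H·x̄ = [-6, 4]
S = H·P̄·Hᵀ + R = [91 -36; -36 22]
K = P̄·Hᵀ·S⁻¹ = [237/353 99/353; -72/353 171/353]
x' = x̄ + K·y = [33/353, -649/353]
P' = (I − K·H)·P̄ = [1344/353 396/353; 396/353 684/353]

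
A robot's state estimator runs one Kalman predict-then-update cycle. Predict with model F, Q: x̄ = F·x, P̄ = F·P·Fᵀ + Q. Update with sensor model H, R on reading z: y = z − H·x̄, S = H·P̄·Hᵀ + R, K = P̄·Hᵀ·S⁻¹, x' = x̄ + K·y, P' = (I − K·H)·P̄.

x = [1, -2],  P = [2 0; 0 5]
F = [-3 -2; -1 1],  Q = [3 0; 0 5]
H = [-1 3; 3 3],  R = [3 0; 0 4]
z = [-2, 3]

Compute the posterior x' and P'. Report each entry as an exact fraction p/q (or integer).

x̄ = F·x = [1, -3]
P̄ = F·P·Fᵀ + Q = [41 -4; -4 12]
y = z − H·x̄ = [8, 9]
S = H·P̄·Hᵀ + R = [176 -39; -39 409]
K = P̄·Hᵀ·S⁻¹ = [-17348/70463 17469/70463; 17296/70463 5784/70463]
x' = x̄ + K·y = [88900/70463, -20965/70463]
P' = (I − K·H)·P̄ = [30480/70463 -7188/70463; -7188/70463 14900/70463]

x' = [88900/70463, -20965/70463]
P' = [30480/70463 -7188/70463; -7188/70463 14900/70463]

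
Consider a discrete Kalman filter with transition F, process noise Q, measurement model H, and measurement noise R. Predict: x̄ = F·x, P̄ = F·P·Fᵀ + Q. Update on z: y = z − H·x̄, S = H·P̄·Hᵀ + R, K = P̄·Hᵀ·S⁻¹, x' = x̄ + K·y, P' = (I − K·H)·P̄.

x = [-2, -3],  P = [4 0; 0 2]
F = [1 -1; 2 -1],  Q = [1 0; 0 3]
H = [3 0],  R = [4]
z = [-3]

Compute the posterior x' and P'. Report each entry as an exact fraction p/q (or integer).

x' = [-59/67, -247/67]
P' = [28/67 40/67; 40/67 507/67]

x̄ = F·x = [1, -1]
P̄ = F·P·Fᵀ + Q = [7 10; 10 21]
y = z − H·x̄ = [-6]
S = H·P̄·Hᵀ + R = [67]
K = P̄·Hᵀ·S⁻¹ = [21/67; 30/67]
x' = x̄ + K·y = [-59/67, -247/67]
P' = (I − K·H)·P̄ = [28/67 40/67; 40/67 507/67]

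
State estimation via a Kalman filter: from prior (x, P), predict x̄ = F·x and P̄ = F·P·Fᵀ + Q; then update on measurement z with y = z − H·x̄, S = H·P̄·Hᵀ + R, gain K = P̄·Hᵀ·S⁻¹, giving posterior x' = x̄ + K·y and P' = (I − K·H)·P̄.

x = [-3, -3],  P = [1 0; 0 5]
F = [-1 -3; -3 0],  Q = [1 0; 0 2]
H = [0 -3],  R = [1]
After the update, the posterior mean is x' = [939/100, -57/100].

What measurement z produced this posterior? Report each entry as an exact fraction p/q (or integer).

z = [2]

x̄ = F·x = [12, 9]
P̄ = F·P·Fᵀ + Q = [47 3; 3 11]
S = H·P̄·Hᵀ + R = [100]
K = P̄·Hᵀ·S⁻¹ = [-9/100; -33/100]
x' − x̄ = [-261/100, -957/100] = K·y
y = (KᵀK)⁻¹·Kᵀ·(x' − x̄) = [29]
z = y + H·x̄ = [29] + [-27] = [2]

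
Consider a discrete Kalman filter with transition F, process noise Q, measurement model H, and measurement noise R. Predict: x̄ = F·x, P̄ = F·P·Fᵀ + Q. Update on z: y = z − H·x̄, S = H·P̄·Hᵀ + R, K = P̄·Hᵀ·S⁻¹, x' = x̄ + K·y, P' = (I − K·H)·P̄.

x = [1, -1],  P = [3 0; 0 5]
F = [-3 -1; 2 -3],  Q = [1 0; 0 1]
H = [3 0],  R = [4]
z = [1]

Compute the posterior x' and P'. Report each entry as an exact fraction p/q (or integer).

x̄ = F·x = [-2, 5]
P̄ = F·P·Fᵀ + Q = [33 -3; -3 58]
y = z − H·x̄ = [7]
S = H·P̄·Hᵀ + R = [301]
K = P̄·Hᵀ·S⁻¹ = [99/301; -9/301]
x' = x̄ + K·y = [13/43, 206/43]
P' = (I − K·H)·P̄ = [132/301 -12/301; -12/301 17377/301]

x' = [13/43, 206/43]
P' = [132/301 -12/301; -12/301 17377/301]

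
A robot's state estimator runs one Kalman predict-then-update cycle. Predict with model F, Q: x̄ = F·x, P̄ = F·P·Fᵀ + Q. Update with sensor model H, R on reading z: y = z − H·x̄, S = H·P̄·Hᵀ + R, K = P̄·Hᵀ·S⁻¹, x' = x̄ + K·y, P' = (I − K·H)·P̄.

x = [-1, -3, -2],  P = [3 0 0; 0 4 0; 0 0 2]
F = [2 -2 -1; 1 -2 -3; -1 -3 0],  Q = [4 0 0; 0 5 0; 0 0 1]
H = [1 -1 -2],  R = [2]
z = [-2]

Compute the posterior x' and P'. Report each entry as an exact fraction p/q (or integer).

x' = [237/97, 423/97, 31/194]
P' = [2848/97 1876/97 501/97; 1876/97 2506/97 -287/97; 501/97 -287/97 871/194]

x̄ = F·x = [6, 11, 10]
P̄ = F·P·Fᵀ + Q = [34 28 18; 28 42 21; 18 21 40]
y = z − H·x̄ = [23]
S = H·P̄·Hᵀ + R = [194]
K = P̄·Hᵀ·S⁻¹ = [-15/97; -28/97; -83/194]
x' = x̄ + K·y = [237/97, 423/97, 31/194]
P' = (I − K·H)·P̄ = [2848/97 1876/97 501/97; 1876/97 2506/97 -287/97; 501/97 -287/97 871/194]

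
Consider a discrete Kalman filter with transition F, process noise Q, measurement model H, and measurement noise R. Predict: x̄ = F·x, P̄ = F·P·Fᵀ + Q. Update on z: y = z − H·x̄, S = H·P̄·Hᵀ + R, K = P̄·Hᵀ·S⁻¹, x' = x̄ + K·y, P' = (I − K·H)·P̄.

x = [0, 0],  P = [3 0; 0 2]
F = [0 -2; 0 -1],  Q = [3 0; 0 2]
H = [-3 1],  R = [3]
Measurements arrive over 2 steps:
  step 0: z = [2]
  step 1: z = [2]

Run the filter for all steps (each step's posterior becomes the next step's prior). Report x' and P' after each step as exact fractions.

step 0: x̄ = F·x = [0, 0]
step 0: P̄ = F·P·Fᵀ + Q = [11 4; 4 4]
step 0: y = z − H·x̄ = [2]
step 0: S = H·P̄·Hᵀ + R = [82]
step 0: K = P̄·Hᵀ·S⁻¹ = [-29/82; -4/41]
step 0: x' = x̄ + K·y = [-29/41, -8/41]
step 0: P' = (I − K·H)·P̄ = [61/82 48/41; 48/41 132/41]
step 1: x̄ = F·x = [16/41, 8/41]
step 1: P̄ = F·P·Fᵀ + Q = [651/41 264/41; 264/41 214/41]
step 1: y = z − H·x̄ = [122/41]
step 1: S = H·P̄·Hᵀ + R = [4612/41]
step 1: K = P̄·Hᵀ·S⁻¹ = [-1689/4612; -289/2306]
step 1: x' = x̄ + K·y = [-1613/2306, -205/1153]
step 1: P' = (I − K·H)·P̄ = [3651/4612 2943/2306; 2943/2306 3981/1153]

step 0: x' = [-29/41, -8/41], P' = [61/82 48/41; 48/41 132/41]
step 1: x' = [-1613/2306, -205/1153], P' = [3651/4612 2943/2306; 2943/2306 3981/1153]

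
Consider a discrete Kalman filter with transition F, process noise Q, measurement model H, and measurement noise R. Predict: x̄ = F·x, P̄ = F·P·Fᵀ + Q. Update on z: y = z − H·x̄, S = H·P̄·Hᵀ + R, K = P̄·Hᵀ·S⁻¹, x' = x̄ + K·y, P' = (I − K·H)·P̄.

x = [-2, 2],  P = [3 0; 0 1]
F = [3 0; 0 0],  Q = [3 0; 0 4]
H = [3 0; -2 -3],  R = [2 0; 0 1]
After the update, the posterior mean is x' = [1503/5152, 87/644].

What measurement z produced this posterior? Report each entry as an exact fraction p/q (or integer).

z = [1, -1]

x̄ = F·x = [-6, 0]
P̄ = F·P·Fᵀ + Q = [30 0; 0 4]
S = H·P̄·Hᵀ + R = [272 -180; -180 157]
K = P̄·Hᵀ·S⁻¹ = [1665/5152 -15/1288; -135/644 -51/161]
x' − x̄ = [32415/5152, 87/644] = K·y
y = (KᵀK)⁻¹·Kᵀ·(x' − x̄) = [19, -13]
z = y + H·x̄ = [19, -13] + [-18, 12] = [1, -1]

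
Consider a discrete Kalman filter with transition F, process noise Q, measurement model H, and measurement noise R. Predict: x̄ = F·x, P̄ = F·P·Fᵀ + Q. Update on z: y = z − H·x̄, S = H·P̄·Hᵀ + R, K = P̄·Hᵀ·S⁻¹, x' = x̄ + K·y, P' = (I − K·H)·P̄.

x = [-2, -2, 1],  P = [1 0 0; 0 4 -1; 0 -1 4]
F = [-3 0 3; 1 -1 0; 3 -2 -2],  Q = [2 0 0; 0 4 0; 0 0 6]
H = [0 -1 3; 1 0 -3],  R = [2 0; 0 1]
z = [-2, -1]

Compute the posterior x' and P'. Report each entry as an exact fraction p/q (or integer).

x̄ = F·x = [9, 0, -4]
P̄ = F·P·Fᵀ + Q = [47 0 -27; 0 9 9; -27 9 39]
y = z − H·x̄ = [10, -22]
S = H·P̄·Hᵀ + R = [308 -405; -405 561]
K = P̄·Hᵀ·S⁻¹ = [2133/2921 6619/8763; -279/2921 -342/2921; 756/2921 -204/2921]
x' = x̄ + K·y = [-2761/8763, 4734/2921, 364/2921]
P' = (I − K·H)·P̄ = [82948/8763 21177/2921 8481/2921; 21177/2921 22077/2921 7173/2921; 8481/2921 7173/2921 2895/2921]

x' = [-2761/8763, 4734/2921, 364/2921]
P' = [82948/8763 21177/2921 8481/2921; 21177/2921 22077/2921 7173/2921; 8481/2921 7173/2921 2895/2921]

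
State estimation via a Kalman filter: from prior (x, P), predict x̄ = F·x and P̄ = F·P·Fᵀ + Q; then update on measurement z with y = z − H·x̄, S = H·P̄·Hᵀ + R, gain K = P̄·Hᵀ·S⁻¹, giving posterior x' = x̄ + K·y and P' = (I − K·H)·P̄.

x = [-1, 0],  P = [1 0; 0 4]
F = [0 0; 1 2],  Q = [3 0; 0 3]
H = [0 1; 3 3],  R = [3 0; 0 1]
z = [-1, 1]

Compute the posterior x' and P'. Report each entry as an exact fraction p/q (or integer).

x̄ = F·x = [0, -1]
P̄ = F·P·Fᵀ + Q = [3 0; 0 20]
y = z − H·x̄ = [0, 4]
S = H·P̄·Hᵀ + R = [23 60; 60 208]
K = P̄·Hᵀ·S⁻¹ = [-135/296 207/1184; 35/74 45/296]
x' = x̄ + K·y = [207/296, -29/74]
P' = (I − K·H)·P̄ = [1689/1184 -405/296; -405/296 105/74]

x' = [207/296, -29/74]
P' = [1689/1184 -405/296; -405/296 105/74]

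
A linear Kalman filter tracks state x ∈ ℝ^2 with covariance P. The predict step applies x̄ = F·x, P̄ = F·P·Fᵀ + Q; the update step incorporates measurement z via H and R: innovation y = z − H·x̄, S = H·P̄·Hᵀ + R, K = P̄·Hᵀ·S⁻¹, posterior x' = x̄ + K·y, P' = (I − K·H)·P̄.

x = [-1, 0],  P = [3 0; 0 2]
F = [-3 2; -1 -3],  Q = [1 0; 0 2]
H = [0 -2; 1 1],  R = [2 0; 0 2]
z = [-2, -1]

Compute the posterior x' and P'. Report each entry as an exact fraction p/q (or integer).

x' = [-200/119, 337/357]
P' = [1389/595 -55/119; -55/119 173/357]

x̄ = F·x = [3, 1]
P̄ = F·P·Fᵀ + Q = [36 -3; -3 23]
y = z − H·x̄ = [0, -5]
S = H·P̄·Hᵀ + R = [94 -40; -40 55]
K = P̄·Hᵀ·S⁻¹ = [55/119 557/595; -173/357 4/357]
x' = x̄ + K·y = [-200/119, 337/357]
P' = (I − K·H)·P̄ = [1389/595 -55/119; -55/119 173/357]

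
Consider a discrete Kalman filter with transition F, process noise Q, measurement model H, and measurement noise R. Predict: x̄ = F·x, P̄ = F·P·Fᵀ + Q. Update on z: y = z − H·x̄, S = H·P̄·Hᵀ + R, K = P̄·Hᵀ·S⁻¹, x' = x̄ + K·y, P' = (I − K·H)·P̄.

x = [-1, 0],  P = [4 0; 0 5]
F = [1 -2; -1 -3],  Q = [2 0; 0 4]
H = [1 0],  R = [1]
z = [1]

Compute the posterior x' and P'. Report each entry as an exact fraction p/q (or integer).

x̄ = F·x = [-1, 1]
P̄ = F·P·Fᵀ + Q = [26 26; 26 53]
y = z − H·x̄ = [2]
S = H·P̄·Hᵀ + R = [27]
K = P̄·Hᵀ·S⁻¹ = [26/27; 26/27]
x' = x̄ + K·y = [25/27, 79/27]
P' = (I − K·H)·P̄ = [26/27 26/27; 26/27 755/27]

x' = [25/27, 79/27]
P' = [26/27 26/27; 26/27 755/27]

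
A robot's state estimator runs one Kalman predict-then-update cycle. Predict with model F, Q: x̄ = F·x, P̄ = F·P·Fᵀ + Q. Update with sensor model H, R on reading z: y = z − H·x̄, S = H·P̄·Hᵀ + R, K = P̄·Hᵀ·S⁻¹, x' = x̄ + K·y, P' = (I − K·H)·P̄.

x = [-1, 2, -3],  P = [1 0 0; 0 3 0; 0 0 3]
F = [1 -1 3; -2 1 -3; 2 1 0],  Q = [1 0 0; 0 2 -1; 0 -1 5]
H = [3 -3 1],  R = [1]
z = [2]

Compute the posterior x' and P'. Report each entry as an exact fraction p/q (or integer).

x̄ = F·x = [-12, 13, 0]
P̄ = F·P·Fᵀ + Q = [32 -32 -1; -32 36 -2; -1 -2 12]
y = z − H·x̄ = [77]
S = H·P̄·Hᵀ + R = [1207]
K = P̄·Hᵀ·S⁻¹ = [191/1207; -206/1207; 15/1207]
x' = x̄ + K·y = [223/1207, -171/1207, 1155/1207]
P' = (I − K·H)·P̄ = [2143/1207 722/1207 -4072/1207; 722/1207 1016/1207 676/1207; -4072/1207 676/1207 14259/1207]

x' = [223/1207, -171/1207, 1155/1207]
P' = [2143/1207 722/1207 -4072/1207; 722/1207 1016/1207 676/1207; -4072/1207 676/1207 14259/1207]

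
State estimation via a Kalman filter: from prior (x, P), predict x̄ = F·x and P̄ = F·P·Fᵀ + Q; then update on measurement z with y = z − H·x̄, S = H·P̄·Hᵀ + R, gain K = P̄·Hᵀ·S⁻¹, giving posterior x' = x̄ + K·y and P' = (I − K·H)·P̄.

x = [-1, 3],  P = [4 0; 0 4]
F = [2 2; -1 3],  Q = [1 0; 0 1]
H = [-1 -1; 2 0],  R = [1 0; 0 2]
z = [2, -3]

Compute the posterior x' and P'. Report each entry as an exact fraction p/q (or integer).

x' = [-3746/2367, -455/2367]
P' = [1130/2367 -1081/2367; -1081/2367 3332/2367]

x̄ = F·x = [4, 10]
P̄ = F·P·Fᵀ + Q = [33 16; 16 41]
y = z − H·x̄ = [16, -11]
S = H·P̄·Hᵀ + R = [107 -98; -98 134]
K = P̄·Hᵀ·S⁻¹ = [-49/2367 1130/2367; -2251/2367 -1081/2367]
x' = x̄ + K·y = [-3746/2367, -455/2367]
P' = (I − K·H)·P̄ = [1130/2367 -1081/2367; -1081/2367 3332/2367]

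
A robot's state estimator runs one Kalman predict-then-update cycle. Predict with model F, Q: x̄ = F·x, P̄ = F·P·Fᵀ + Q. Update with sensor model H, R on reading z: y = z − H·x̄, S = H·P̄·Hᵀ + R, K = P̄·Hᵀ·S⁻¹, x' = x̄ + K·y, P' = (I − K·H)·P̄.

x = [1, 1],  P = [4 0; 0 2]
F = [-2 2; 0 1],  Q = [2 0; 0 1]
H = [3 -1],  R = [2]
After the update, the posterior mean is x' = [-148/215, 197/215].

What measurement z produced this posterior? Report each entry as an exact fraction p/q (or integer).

z = [-3]

x̄ = F·x = [0, 1]
P̄ = F·P·Fᵀ + Q = [26 4; 4 3]
S = H·P̄·Hᵀ + R = [215]
K = P̄·Hᵀ·S⁻¹ = [74/215; 9/215]
x' − x̄ = [-148/215, -18/215] = K·y
y = (KᵀK)⁻¹·Kᵀ·(x' − x̄) = [-2]
z = y + H·x̄ = [-2] + [-1] = [-3]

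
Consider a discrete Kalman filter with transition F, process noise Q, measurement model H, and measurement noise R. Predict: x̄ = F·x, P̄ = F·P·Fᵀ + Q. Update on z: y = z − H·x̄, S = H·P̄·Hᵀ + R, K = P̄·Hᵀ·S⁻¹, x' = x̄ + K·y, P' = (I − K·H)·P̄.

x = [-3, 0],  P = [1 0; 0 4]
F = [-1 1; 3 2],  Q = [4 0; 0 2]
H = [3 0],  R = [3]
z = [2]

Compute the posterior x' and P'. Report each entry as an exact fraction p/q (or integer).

x' = [3/4, -41/4]
P' = [9/28 5/28; 5/28 681/28]

x̄ = F·x = [3, -9]
P̄ = F·P·Fᵀ + Q = [9 5; 5 27]
y = z − H·x̄ = [-7]
S = H·P̄·Hᵀ + R = [84]
K = P̄·Hᵀ·S⁻¹ = [9/28; 5/28]
x' = x̄ + K·y = [3/4, -41/4]
P' = (I − K·H)·P̄ = [9/28 5/28; 5/28 681/28]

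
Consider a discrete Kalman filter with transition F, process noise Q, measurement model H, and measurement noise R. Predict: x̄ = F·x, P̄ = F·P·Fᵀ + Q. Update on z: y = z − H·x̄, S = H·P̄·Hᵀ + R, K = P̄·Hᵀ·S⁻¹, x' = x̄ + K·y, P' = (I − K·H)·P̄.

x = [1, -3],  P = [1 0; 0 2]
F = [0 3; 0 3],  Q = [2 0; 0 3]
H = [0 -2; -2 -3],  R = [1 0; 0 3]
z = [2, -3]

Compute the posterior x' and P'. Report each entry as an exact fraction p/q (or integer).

x' = [1047/569, -357/569]
P' = [519/569 -261/1138; -261/1138 447/2276]

x̄ = F·x = [-9, -9]
P̄ = F·P·Fᵀ + Q = [20 18; 18 21]
y = z − H·x̄ = [-16, -48]
S = H·P̄·Hᵀ + R = [85 198; 198 488]
K = P̄·Hᵀ·S⁻¹ = [261/569 -431/1138; -447/1138 -99/2276]
x' = x̄ + K·y = [1047/569, -357/569]
P' = (I − K·H)·P̄ = [519/569 -261/1138; -261/1138 447/2276]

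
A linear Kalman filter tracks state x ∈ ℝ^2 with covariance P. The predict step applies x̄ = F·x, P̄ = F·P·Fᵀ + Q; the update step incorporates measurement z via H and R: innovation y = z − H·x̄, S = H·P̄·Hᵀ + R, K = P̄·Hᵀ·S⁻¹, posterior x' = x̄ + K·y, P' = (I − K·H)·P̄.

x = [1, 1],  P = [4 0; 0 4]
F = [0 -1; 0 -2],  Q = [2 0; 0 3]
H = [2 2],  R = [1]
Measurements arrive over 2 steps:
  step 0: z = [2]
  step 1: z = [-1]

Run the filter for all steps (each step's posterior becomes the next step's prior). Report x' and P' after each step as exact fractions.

step 0: x̄ = F·x = [-1, -2]
step 0: P̄ = F·P·Fᵀ + Q = [6 8; 8 19]
step 0: y = z − H·x̄ = [8]
step 0: S = H·P̄·Hᵀ + R = [165]
step 0: K = P̄·Hᵀ·S⁻¹ = [28/165; 18/55]
step 0: x' = x̄ + K·y = [59/165, 34/55]
step 0: P' = (I − K·H)·P̄ = [206/165 -64/55; -64/55 73/55]
step 1: x̄ = F·x = [-34/55, -68/55]
step 1: P̄ = F·P·Fᵀ + Q = [183/55 146/55; 146/55 457/55]
step 1: y = z − H·x̄ = [149/55]
step 1: S = H·P̄·Hᵀ + R = [3783/55]
step 1: K = P̄·Hᵀ·S⁻¹ = [658/3783; 402/1261]
step 1: x' = x̄ + K·y = [-556/3783, -470/1261]
step 1: P' = (I − K·H)·P̄ = [4715/3783 -1462/1261; -1462/1261 1663/1261]

step 0: x' = [59/165, 34/55], P' = [206/165 -64/55; -64/55 73/55]
step 1: x' = [-556/3783, -470/1261], P' = [4715/3783 -1462/1261; -1462/1261 1663/1261]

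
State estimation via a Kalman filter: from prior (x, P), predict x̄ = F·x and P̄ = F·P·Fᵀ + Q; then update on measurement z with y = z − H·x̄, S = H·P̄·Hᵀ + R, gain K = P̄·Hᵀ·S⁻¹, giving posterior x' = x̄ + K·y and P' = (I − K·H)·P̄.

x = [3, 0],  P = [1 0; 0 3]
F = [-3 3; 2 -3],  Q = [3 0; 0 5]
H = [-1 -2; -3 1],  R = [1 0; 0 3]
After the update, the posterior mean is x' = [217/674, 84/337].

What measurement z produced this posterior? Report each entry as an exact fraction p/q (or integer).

x̄ = F·x = [-9, 6]
P̄ = F·P·Fᵀ + Q = [39 -33; -33 36]
S = H·P̄·Hᵀ + R = [52 -120; -120 588]
K = P̄·Hᵀ·S⁻¹ = [-177/1348 -95/337; -561/1348 195/1348]
x' − x̄ = [6283/674, -1938/337] = K·y
y = (KᵀK)⁻¹·Kᵀ·(x' − x̄) = [2, -34]
z = y + H·x̄ = [2, -34] + [-3, 33] = [-1, -1]

z = [-1, -1]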